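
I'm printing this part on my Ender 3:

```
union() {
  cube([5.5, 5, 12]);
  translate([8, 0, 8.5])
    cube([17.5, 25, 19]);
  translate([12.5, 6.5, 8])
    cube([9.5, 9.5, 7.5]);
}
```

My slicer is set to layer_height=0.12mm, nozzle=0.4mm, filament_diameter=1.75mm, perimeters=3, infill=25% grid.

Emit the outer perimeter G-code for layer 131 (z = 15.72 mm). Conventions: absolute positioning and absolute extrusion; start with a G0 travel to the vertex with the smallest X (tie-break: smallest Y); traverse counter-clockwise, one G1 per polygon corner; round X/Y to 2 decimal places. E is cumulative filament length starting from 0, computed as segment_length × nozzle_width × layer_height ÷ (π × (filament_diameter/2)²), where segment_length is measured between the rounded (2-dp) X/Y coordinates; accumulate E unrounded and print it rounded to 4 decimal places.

G0 X8.00 Y0.00 Z15.72
G1 X25.50 Y0.00 E0.3492
G1 X25.50 Y25.00 E0.8481
G1 X8.00 Y25.00 E1.1974
G1 X8.00 Y0.00 E1.6963

At z = 15.72 mm: the cube is absent (z outside [0, 12]); the 17.5×25 cube at (8, 0) contributes its full rectangle; the cube at (12.5, 6.5) does not reach this height (z outside [8, 15.5]); Taking the union: only the 17.5×25 cube at (8, 0) is present, so the union is just that shape — 1 connected region. The outline is a single polygon with 4 vertices. Extrusion per mm of travel: 0.4 × 0.12 / (π × 0.875²) = 0.019956. Accumulating E over each segment gives final E = 1.6963.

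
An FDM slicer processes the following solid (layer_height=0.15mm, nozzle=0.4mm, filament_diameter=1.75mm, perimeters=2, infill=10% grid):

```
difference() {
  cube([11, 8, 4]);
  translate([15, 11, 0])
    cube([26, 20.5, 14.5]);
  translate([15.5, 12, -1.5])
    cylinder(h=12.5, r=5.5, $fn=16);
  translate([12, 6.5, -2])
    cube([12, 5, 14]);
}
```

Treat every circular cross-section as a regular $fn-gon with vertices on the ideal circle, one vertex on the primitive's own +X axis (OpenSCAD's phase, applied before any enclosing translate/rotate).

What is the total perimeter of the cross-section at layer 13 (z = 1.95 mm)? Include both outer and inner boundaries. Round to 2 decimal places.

At z = 1.95 mm: the cube is present — its section is the full 11×8 rectangle (perimeter 38.00 mm); the cube at (15, 11) is present — its section is the full 26×20.5 rectangle (perimeter 93.00 mm); the r=5.5 cylinder at (15.5, 12) contributes a regular 16-gon of circumradius 5.5 (perimeter = 2·16·5.500·sin(180°/16) = 34.34 mm); the cube at (12, 6.5) (footprint 12×5) is included at this height (perimeter 34.00 mm); Subtracting the remaining from the first: starting from the 11×8 cube, the 26×20.5 cube at (15, 11) misses the remaining region (no effect); the r=5.5 cylinder at (15.5, 12) misses the remaining region (no effect); the 12×5 cube at (12, 6.5) misses the remaining region (no effect) — boundary = 38.00 mm. Overall, the cross-section is a single solid region. Total boundary length (outer) = 38.00 mm.

38.00 mm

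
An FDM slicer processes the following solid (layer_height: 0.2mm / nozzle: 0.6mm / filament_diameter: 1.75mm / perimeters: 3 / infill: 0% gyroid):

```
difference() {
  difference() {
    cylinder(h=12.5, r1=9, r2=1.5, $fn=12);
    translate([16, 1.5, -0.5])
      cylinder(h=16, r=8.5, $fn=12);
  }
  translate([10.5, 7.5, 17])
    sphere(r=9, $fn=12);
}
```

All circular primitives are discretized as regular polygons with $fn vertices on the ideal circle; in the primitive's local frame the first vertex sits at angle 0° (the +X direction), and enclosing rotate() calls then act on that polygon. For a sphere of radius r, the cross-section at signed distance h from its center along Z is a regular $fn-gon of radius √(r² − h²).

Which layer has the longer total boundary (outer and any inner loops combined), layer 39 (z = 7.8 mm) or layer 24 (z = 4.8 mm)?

Layer 39 (z = 7.8): the cone: at t=0.624 of its height the radius interpolates to r₁+(r₂−r₁)t = 4.320, giving a regular 12-gon of that circumradius (perimeter = 2·12·4.320·sin(180°/12) = 26.83 mm); the r=8.5 cylinder at (16, 1.5) gives a regular 12-gon of circumradius 8.5 (constant along its height) (perimeter = 2·12·8.500·sin(180°/12) = 52.80 mm); Subtracting the remaining from the first: starting from the cone, the r=8.5 cylinder at (16, 1.5) misses the remaining region (no effect) — boundary = 26.83 mm; the sphere at (10.5, 7.5) is not intersected at this z (|z−center|=9.200 > r=9); After the difference (first − rest): none of the subtracted shapes is present at this height, so the result so far is unchanged — boundary = 26.83 mm. So its perimeter = 26.83 mm. Layer 24 (z = 4.8): the cone contributes a regular 12-gon of circumradius 6.120 (interpolated between r1=9 and r2=1.5 at t=0.384) (perimeter = 2·12·6.120·sin(180°/12) = 38.02 mm); the cylinder at (16, 1.5): section is a regular 12-gon, circumradius r=8.5 (perimeter = 2·12·8.500·sin(180°/12) = 52.80 mm); Taking the first minus the rest: starting from the cone, the r=8.5 cylinder at (16, 1.5) misses the remaining region (no effect) — boundary = 38.02 mm; the sphere at (10.5, 7.5) is not intersected at this z (|z−center|=12.200 > r=9); After the difference (first − rest): none of the subtracted shapes is present at this height, so that combined region is unchanged — boundary = 38.02 mm. So its perimeter = 38.02 mm. Layer 24 is larger (38.02 vs 26.83 mm).

layer 24 (z = 4.8 mm)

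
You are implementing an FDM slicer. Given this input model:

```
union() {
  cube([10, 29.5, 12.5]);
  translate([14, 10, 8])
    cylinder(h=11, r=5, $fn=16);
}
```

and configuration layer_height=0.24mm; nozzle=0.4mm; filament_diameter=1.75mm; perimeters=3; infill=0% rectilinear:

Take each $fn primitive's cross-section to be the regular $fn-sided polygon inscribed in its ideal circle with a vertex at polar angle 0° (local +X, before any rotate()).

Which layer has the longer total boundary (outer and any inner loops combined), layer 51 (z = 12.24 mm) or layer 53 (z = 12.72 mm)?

layer 51 (z = 12.24 mm)

Layer 51 (z = 12.24): the cube is present — its section is the full 10×29.5 rectangle (perimeter 79.00 mm); the r=5 cylinder at (14, 10) gives a regular 16-gon of circumradius 5 (constant along its height) (perimeter = 2·16·5.000·sin(180°/16) = 31.21 mm); Taking the union: the regions partially overlap (shared area 3.67 mm²), so the edge portions inside another operand are dropped and the merged outline is re-measured after clipping — boundary = 98.40 mm. So its perimeter = 98.40 mm. Layer 53 (z = 12.72): the cube does not reach this height (z outside [0, 12.5]); the cylinder at (14, 10): section is a regular 16-gon, circumradius r=5 (perimeter = 2·16·5.000·sin(180°/16) = 31.21 mm); Taking the union: only the r=5 cylinder at (14, 10) is present, so the union is just that shape — boundary = 31.21 mm. So its perimeter = 31.21 mm. Layer 51 is larger (98.40 vs 31.21 mm).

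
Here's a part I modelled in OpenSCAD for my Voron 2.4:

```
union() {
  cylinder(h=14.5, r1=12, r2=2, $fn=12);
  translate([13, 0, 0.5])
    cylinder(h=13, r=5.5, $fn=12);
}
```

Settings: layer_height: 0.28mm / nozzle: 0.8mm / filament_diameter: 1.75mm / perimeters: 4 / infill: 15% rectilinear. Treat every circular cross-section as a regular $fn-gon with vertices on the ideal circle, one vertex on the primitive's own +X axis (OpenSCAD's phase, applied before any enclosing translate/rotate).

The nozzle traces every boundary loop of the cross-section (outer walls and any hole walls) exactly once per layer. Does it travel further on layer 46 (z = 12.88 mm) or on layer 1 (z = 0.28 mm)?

layer 1 (z = 0.28 mm)

Layer 46 (z = 12.88): the cone contributes a regular 12-gon of circumradius 3.117 (interpolated between r1=12 and r2=2 at t=0.888) (perimeter = 2·12·3.117·sin(180°/12) = 19.36 mm); the r=5.5 cylinder at (13, 0) contributes a regular 12-gon of circumradius 5.5 (perimeter = 2·12·5.500·sin(180°/12) = 34.16 mm); Taking the union: the 2 present regions are separate (no shared area or edge), so areas and boundary lengths simply add and each stays a separate island — boundary = 53.53 mm. So its perimeter = 53.53 mm. Layer 1 (z = 0.28): the cone contributes a regular 12-gon of circumradius 11.807 (interpolated between r1=12 and r2=2 at t=0.019) (perimeter = 2·12·11.807·sin(180°/12) = 73.34 mm); the cylinder at (13, 0) is absent (z outside [0.5, 13.5]); Merging all regions: only the cone is present, so the union is just that shape — boundary = 73.34 mm. So its perimeter = 73.34 mm. Layer 1 is larger (73.34 vs 53.53 mm).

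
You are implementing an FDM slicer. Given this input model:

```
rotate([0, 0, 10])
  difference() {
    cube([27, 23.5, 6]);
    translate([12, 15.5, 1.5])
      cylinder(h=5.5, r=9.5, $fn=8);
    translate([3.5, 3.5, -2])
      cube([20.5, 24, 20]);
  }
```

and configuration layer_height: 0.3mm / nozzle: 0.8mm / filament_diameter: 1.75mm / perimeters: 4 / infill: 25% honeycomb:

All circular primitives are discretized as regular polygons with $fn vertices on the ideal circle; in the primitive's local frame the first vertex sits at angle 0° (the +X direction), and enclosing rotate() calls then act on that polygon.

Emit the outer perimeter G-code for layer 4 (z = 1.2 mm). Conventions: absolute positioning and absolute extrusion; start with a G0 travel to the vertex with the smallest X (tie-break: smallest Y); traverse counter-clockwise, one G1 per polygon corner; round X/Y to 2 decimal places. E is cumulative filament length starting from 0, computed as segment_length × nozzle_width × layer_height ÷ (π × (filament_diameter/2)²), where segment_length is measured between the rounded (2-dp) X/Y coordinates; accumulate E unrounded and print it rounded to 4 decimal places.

At z = 1.2 mm: the cube (footprint 27×23.5) is included at this height; the cylinder at (12, 15.5) is not intersected at this z (z outside [1.5, 7]); the cube at (3.5, 3.5) (footprint 20.5×24) is included at this height; Taking the first minus the rest: starting from the 27×23.5 cube, the 20.5×24 cube at (3.5, 3.5) partially overlaps it — only the 410.00 mm² overlap (of its 492.00 mm²) is removed, clipping the outline — 1 connected region; (whole slice rotated 10° about Z — lengths, areas and connectivity unchanged). The outline is a single polygon with 8 vertices. Extrusion per mm of travel: 0.8 × 0.3 / (π × 0.875²) = 0.099780. Accumulating E over each segment gives final E = 14.0703.

G0 X-4.08 Y23.14 Z1.20
G1 X0.00 Y0.00 E2.3445
G1 X26.59 Y4.69 E5.0386
G1 X22.51 Y27.83 E7.3832
G1 X19.55 Y27.31 E7.6831
G1 X23.03 Y7.61 E9.6792
G1 X2.84 Y4.05 E11.7248
G1 X-0.63 Y23.75 E13.7207
G1 X-4.08 Y23.14 E14.0703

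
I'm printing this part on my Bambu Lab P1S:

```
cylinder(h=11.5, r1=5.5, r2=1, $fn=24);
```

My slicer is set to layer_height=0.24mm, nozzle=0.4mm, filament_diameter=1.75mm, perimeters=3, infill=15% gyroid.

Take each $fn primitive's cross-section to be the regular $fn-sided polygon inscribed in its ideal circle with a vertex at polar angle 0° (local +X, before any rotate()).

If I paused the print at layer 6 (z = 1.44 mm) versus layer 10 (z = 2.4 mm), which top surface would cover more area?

layer 6 (z = 1.44 mm)

Layer 6 (z = 1.44): the cone: at t=0.125 of its height the radius interpolates to r₁+(r₂−r₁)t = 4.937, giving a regular 24-gon of that circumradius (area = (24/2)·4.937²·sin(360°/24) = 75.69 mm²). So its area = 75.69 mm². Layer 10 (z = 2.4): the cone (r1=5.5→r2=1) has section circumradius 4.561 here — a regular 24-gon (area = (24/2)·4.561²·sin(360°/24) = 64.61 mm²). So its area = 64.61 mm². Layer 6 is larger (75.69 vs 64.61 mm²).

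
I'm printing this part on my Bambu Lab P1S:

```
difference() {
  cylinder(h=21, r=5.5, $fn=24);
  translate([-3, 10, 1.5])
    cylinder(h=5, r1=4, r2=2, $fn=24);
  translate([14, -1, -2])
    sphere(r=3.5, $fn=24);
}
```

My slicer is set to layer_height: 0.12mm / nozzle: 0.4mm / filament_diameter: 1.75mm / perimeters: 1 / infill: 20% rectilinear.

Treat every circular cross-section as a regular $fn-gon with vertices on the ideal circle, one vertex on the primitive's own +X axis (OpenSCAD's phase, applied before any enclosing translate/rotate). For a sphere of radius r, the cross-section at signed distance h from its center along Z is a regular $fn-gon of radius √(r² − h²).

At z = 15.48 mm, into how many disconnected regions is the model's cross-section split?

At z = 15.48 mm: the r=5.5 cylinder contributes a regular 24-gon of circumradius 5.5; the cone at (-3, 10) is absent (z outside [1.5, 6.5]); the sphere at (14, -1) is not intersected at this z (|z−center|=17.480 > r=3.5); Taking the first minus the rest: none of the subtracted shapes is present at this height, so the r=5.5 cylinder is unchanged — 1 connected region. The result has 1 disconnected region.

1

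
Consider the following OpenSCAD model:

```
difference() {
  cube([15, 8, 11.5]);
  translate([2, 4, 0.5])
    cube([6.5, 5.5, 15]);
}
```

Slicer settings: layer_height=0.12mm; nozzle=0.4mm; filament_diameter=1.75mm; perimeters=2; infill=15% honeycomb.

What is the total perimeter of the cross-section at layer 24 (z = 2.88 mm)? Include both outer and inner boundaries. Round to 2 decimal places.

At z = 2.88 mm: the cube is present — its section is the full 15×8 rectangle (perimeter 46.00 mm); the cube at (2, 4) is present — its section is the full 6.5×5.5 rectangle (perimeter 24.00 mm); Taking the first minus the rest: starting from the 15×8 cube, the 6.5×5.5 cube at (2, 4) partially overlaps it — only the 26.00 mm² overlap (of its 35.75 mm²) is removed, clipping the outline — boundary = 54.00 mm. Overall, the cross-section is a single solid region. Total boundary length (outer) = 54.00 mm.

54.00 mm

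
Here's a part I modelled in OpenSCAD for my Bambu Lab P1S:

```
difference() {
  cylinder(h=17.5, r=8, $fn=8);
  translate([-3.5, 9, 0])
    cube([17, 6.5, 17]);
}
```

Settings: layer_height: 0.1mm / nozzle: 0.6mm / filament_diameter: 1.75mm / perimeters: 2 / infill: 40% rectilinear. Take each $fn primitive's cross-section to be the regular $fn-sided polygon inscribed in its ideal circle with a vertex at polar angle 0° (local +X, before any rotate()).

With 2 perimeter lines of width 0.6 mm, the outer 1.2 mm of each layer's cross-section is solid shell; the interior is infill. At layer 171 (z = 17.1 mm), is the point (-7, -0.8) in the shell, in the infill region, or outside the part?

At z = 17.1 mm: the r=8 cylinder contributes a regular 8-gon of circumradius 8; the cube at (-3.5, 9) does not reach this height (z outside [0, 17]); Taking the first minus the rest: none of the subtracted shapes is present at this height, so the r=8 cylinder is unchanged — 1 connected region. Overall, the cross-section is a single solid region. The nearest boundary edge runs (-8.00, 0.00)→(-5.66, -5.66); distance from the point to it = 0.62 mm. The point is inside the cross-section, 0.62 mm from the nearest boundary — within the 1.2 mm shell band (2 × 0.6).

shell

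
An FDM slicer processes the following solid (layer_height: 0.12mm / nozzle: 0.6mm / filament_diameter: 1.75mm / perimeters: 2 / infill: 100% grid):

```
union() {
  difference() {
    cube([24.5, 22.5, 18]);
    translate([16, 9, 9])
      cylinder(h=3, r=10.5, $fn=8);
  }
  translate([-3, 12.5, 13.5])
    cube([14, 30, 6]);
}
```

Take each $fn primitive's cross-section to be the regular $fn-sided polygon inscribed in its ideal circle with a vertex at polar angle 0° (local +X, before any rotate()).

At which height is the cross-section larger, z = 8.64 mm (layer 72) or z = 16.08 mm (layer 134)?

Layer 72 (z = 8.64): the 24.5×22.5 cube contributes its full rectangle (area 551.25 mm²); the cylinder at (16, 9) is absent (z outside [9, 12]); Taking the first minus the rest: none of the subtracted shapes is present at this height, so the 24.5×22.5 cube is unchanged — area = 551.25 mm²; the cube at (-3, 12.5) is absent (z outside [13.5, 19.5]); Combining (union): only that combined region is present, so the union is just that shape — area = 551.25 mm². So its area = 551.25 mm². Layer 134 (z = 16.08): the 24.5×22.5 cube contributes its full rectangle (area 551.25 mm²); the cylinder at (16, 9) is not intersected at this z (z outside [9, 12]); After the difference (first − rest): none of the subtracted shapes is present at this height, so the 24.5×22.5 cube is unchanged — area = 551.25 mm²; the cube at (-3, 12.5) (footprint 14×30) is included at this height (area 420.00 mm²); Combining (union): the regions partially overlap — summed areas 971.25 mm² minus the doubly-counted overlap 110.00 mm² gives 861.25 mm² — area = 861.25 mm². So its area = 861.25 mm². Layer 134 is larger (861.25 vs 551.25 mm²).

layer 134 (z = 16.08 mm)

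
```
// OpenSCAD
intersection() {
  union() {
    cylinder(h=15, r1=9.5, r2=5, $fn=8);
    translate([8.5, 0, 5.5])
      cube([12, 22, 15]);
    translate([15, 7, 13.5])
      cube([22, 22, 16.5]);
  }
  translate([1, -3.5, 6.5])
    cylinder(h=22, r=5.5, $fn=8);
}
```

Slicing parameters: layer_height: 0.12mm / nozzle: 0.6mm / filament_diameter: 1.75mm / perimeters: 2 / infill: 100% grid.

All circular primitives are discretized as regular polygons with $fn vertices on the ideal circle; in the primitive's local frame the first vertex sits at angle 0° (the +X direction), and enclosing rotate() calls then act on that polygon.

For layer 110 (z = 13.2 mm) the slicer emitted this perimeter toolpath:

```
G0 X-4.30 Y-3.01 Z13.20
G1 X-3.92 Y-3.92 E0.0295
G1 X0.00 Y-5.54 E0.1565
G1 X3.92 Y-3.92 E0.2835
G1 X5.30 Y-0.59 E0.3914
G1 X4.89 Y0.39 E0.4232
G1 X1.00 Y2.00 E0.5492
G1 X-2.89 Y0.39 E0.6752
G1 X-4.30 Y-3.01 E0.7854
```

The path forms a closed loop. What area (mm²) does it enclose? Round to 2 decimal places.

48.92 mm²

Apply the shoelace formula to the sequence of (X, Y) vertices; enclosed area = 48.92 mm².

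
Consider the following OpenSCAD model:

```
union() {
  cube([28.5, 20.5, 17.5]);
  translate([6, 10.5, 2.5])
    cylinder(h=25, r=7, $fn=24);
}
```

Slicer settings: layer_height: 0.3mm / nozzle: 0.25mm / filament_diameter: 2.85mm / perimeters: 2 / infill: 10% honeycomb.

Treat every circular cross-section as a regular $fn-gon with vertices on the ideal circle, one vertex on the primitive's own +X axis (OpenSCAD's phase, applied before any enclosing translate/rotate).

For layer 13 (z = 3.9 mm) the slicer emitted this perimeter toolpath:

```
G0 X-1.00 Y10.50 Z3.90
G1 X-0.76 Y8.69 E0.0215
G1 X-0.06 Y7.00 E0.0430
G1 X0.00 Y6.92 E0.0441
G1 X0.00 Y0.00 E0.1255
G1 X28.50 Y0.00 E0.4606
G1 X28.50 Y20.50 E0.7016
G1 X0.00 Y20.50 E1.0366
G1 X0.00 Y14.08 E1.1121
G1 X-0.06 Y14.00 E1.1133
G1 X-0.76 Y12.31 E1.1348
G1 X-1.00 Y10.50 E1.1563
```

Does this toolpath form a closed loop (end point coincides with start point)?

Start point (G0): (-1.00, 10.50). End point (last G1): the path returns to the start — closed.

yes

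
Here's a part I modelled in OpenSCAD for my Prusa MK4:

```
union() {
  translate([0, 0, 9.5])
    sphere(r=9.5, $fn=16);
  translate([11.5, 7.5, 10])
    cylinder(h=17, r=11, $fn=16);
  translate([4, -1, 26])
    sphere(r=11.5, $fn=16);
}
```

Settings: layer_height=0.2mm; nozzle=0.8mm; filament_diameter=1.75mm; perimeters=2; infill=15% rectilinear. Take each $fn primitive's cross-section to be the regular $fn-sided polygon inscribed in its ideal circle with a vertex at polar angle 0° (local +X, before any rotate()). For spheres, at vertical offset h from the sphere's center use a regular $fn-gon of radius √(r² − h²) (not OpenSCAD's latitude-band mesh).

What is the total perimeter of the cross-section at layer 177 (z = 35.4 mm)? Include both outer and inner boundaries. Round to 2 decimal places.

At z = 35.4 mm: the sphere is not intersected at this z (|z−center|=25.900 > r=9.5); the cylinder at (11.5, 7.5) does not reach this height (z outside [10, 27]); the sphere at (4, -1): section is a regular 16-gon, circumradius = √(r²−h²) = √(11.5²−9.4²) = 6.625 (perimeter = 2·16·6.625·sin(180°/16) = 41.36 mm); Taking the union: only the r=11.5 sphere at (4, -1) is present, so the union is just that shape — boundary = 41.36 mm. Overall, the cross-section is a single solid region. Total boundary length (outer) = 41.36 mm.

41.36 mm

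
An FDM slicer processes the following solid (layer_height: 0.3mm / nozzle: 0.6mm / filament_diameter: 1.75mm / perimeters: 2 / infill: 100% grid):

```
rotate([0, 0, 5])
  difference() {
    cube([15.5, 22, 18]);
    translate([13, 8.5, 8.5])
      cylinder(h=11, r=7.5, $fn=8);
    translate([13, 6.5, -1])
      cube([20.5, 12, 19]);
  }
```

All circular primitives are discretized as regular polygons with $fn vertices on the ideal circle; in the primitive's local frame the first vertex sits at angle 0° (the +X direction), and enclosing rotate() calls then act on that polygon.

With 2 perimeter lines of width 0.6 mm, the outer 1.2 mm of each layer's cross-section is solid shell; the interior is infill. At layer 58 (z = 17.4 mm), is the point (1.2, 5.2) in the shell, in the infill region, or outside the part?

infill

At z = 17.4 mm: the cube is present — its section is the full 15.5×22 rectangle; the r=7.5 cylinder at (13, 8.5) gives a regular 8-gon of circumradius 7.5 (constant along its height); the cube at (13, 6.5) (footprint 20.5×12) is included at this height; Taking the first minus the rest: starting from the 15.5×22 cube, the r=7.5 cylinder at (13, 8.5) partially overlaps it — only the 114.46 mm² overlap (of its 159.10 mm²) is removed, clipping the outline; the 20.5×12 cube at (13, 6.5) partially overlaps it — only the 7.54 mm² overlap (of its 246.00 mm²) is removed, clipping the outline — 1 connected region; (rotated 5° about Z; rotation is an isometry so areas/perimeters/island counts are preserved). Overall, the cross-section is a single solid region. Undo the 5° rotation: the query point maps to (1.649, 5.076) in the un-rotated model frame. The nearest boundary edge runs (0.00, 0.00)→(0.00, 22.00); distance from the point to it = 1.65 mm. The point is inside the cross-section and 1.65 mm from the nearest boundary — more than the 1.2 mm shell width (2 × 0.6), so it's in the infill interior.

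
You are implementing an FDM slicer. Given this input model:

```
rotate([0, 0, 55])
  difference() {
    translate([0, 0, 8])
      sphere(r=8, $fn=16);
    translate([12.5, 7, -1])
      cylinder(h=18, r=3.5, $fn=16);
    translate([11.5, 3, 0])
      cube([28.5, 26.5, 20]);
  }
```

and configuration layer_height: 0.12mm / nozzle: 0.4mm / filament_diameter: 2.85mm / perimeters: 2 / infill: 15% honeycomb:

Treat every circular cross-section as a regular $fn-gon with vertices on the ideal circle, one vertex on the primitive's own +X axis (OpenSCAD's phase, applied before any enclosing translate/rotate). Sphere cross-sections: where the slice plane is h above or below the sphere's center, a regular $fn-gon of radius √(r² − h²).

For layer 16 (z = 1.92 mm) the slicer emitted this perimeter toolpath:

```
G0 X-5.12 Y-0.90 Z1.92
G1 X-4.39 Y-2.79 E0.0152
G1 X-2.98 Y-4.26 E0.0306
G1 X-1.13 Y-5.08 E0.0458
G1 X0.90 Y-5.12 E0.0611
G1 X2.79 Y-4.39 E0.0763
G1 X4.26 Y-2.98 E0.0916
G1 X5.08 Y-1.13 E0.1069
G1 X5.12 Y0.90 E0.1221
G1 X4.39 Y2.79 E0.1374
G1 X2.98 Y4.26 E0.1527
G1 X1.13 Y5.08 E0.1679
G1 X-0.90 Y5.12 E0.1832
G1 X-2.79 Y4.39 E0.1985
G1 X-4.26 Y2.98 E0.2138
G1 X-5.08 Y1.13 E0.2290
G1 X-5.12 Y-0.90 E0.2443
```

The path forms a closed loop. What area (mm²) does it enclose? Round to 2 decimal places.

Apply the shoelace formula to the sequence of (X, Y) vertices; enclosed area = 82.81 mm².

82.81 mm²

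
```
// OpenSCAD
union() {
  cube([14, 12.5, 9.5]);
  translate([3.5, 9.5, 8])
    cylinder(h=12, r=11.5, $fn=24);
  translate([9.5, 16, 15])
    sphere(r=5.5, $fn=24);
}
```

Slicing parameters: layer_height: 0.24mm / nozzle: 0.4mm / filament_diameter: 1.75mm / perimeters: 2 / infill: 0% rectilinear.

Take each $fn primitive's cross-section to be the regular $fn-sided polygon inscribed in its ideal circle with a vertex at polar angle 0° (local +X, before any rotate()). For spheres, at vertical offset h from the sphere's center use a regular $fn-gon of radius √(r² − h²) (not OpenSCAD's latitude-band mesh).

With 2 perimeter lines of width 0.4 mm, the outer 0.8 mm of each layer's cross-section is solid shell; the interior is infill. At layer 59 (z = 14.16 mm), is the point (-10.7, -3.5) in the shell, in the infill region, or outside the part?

outside

At z = 14.16 mm: the cube is not intersected at this z (z outside [0, 9.5]); the cylinder at (3.5, 9.5): section is a regular 24-gon, circumradius r=11.5; the r=5.5 sphere at (9.5, 16) slices to a regular 24-gon of circumradius 5.435 (√(r²−h²) with h=0.84 from center); Merging all regions: the regions partially overlap (shared area 68.94 mm²), so overlapping operands fuse into one piece — 1 connected region. Overall, the cross-section is a single solid region. The nearest boundary edge runs (-2.25, -0.46)→(-4.63, 1.37); distance from the point to it = 7.78 mm. The point is not inside any of the regions above, so it lies outside the cross-section (7.78 mm from the nearest boundary).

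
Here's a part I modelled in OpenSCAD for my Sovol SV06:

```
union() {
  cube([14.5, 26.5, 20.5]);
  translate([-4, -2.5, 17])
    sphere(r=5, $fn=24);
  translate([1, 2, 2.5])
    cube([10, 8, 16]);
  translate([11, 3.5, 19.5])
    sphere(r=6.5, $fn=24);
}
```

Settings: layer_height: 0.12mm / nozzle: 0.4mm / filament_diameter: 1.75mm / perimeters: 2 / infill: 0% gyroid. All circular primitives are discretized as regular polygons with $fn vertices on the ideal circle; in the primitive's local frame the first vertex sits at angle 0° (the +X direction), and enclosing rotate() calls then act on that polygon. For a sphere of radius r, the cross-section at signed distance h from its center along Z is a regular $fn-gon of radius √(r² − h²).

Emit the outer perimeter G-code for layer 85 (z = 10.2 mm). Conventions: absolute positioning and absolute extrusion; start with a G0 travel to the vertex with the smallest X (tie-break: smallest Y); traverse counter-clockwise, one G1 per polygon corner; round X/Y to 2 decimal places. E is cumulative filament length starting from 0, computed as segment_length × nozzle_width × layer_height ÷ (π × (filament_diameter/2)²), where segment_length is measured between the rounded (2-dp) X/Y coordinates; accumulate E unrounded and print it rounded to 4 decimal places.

At z = 10.2 mm: the cube (footprint 14.5×26.5) is included at this height; the sphere at (-4, -2.5) does not reach this height (|z−center|=6.800 > r=5); the cube at (1, 2) (footprint 10×8) is included at this height; the sphere at (11, 3.5) does not reach this height (|z−center|=9.300 > r=6.5); Merging all regions: the 10×8 cube at (1, 2) lies entirely inside the 14.5×26.5 cube, so the union is just the 14.5×26.5 cube — 1 connected region. The outline is a single polygon with 4 vertices. Extrusion per mm of travel: 0.4 × 0.12 / (π × 0.875²) = 0.019956. Accumulating E over each segment gives final E = 1.6364.

G0 X0.00 Y0.00 Z10.20
G1 X14.50 Y0.00 E0.2894
G1 X14.50 Y26.50 E0.8182
G1 X0.00 Y26.50 E1.1076
G1 X0.00 Y0.00 E1.6364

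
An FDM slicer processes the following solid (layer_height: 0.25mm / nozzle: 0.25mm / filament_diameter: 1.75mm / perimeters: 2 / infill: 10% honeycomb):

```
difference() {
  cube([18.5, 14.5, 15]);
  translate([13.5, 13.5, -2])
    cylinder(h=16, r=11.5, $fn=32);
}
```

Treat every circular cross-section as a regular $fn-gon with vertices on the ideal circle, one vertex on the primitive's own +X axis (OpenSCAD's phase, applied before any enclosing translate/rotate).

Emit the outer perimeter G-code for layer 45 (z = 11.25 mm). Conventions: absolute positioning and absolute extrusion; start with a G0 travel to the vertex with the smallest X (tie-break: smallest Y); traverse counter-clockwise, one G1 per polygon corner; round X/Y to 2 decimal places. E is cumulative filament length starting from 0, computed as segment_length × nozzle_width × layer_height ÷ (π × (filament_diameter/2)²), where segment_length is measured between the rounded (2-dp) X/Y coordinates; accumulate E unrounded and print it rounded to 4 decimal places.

At z = 11.25 mm: the 18.5×14.5 cube contributes its full rectangle; the r=11.5 cylinder at (13.5, 13.5) gives a regular 32-gon of circumradius 11.5 (constant along its height); After the difference (first − rest): starting from the 18.5×14.5 cube, the r=11.5 cylinder at (13.5, 13.5) partially overlaps it — only the 175.10 mm² overlap (of its 412.81 mm²) is removed, clipping the outline — 1 connected region. The outline is a single polygon with 16 vertices. Extrusion per mm of travel: 0.25 × 0.25 / (π × 0.875²) = 0.025984. Accumulating E over each segment gives final E = 1.6247.

G0 X0.00 Y0.00 Z11.25
G1 X18.50 Y0.00 E0.4807
G1 X18.50 Y3.20 E0.5639
G1 X17.90 Y2.88 E0.5815
G1 X15.74 Y2.22 E0.6402
G1 X13.50 Y2.00 E0.6987
G1 X11.26 Y2.22 E0.7572
G1 X9.10 Y2.88 E0.8159
G1 X7.11 Y3.94 E0.8745
G1 X5.37 Y5.37 E0.9330
G1 X3.94 Y7.11 E0.9915
G1 X2.88 Y9.10 E1.0501
G1 X2.22 Y11.26 E1.1088
G1 X2.00 Y13.50 E1.1673
G1 X2.10 Y14.50 E1.1934
G1 X0.00 Y14.50 E1.2480
G1 X0.00 Y0.00 E1.6247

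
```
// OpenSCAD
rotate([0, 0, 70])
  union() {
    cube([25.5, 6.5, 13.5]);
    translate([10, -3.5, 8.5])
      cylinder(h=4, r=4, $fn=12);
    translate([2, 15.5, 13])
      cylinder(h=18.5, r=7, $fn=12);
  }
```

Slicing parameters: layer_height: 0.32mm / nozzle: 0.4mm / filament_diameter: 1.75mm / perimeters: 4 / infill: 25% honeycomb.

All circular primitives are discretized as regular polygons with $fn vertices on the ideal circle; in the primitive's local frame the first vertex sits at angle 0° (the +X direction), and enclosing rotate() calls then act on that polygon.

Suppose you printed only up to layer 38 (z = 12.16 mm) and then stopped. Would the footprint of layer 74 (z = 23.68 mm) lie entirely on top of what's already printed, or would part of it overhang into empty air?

Compare the two slices. At z = 12.16: the cube (footprint 25.5×6.5) is included at this height (area 165.75 mm²); the r=4 cylinder at (10, -3.5) gives a regular 12-gon of circumradius 4 (constant along its height) (area = (12/2)·4.000²·sin(360°/12) = 48.00 mm²); the cylinder at (2, 15.5) does not reach this height (z outside [13, 31.5]); Combining (union): the regions partially overlap — summed areas 213.75 mm² minus the doubly-counted overlap 0.93 mm² gives 212.82 mm² — area = 212.82 mm²; (whole slice rotated 70° about Z — lengths, areas and connectivity unchanged). At z = 23.68: the cube is not intersected at this z (z outside [0, 13.5]); the cylinder at (10, -3.5) does not reach this height (z outside [8.5, 12.5]); the r=7 cylinder at (2, 15.5) contributes a regular 12-gon of circumradius 7 (area = (12/2)·7.000²·sin(360°/12) = 147.00 mm²); Taking the union: only the r=7 cylinder at (2, 15.5) is present, so the union is just that shape — area = 147.00 mm²; (rotated 70° about Z; rotation is an isometry so areas/perimeters/island counts are preserved). Checking containment: at z = 23.68 the cross-section extends beyond the z = 12.16 cross-section by about 147.00 mm².

part overhangs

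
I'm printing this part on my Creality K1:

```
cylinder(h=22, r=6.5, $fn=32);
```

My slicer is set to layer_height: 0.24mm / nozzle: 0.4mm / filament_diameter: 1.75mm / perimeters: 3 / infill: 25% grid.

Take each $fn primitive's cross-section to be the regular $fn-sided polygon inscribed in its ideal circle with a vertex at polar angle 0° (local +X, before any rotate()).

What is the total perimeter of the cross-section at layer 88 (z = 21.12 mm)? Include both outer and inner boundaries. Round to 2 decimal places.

At z = 21.12 mm: the r=6.5 cylinder gives a regular 32-gon of circumradius 6.5 (constant along its height) (perimeter = 2·32·6.500·sin(180°/32) = 40.78 mm). Overall, the cross-section is a single solid region. Total boundary length (outer) = 40.78 mm.

40.78 mm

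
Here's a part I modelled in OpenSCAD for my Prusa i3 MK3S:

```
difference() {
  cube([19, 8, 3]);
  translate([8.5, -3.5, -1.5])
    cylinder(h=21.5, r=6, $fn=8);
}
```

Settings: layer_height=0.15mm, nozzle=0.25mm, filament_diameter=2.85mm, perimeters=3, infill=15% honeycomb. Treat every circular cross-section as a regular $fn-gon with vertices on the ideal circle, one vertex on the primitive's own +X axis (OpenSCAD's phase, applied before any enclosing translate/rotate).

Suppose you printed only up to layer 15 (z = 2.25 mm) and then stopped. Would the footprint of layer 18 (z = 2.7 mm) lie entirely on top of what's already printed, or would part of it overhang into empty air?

Compare the two slices. At z = 2.25: the cube (footprint 19×8) is included at this height (area 152.00 mm²); the cylinder at (8.5, -3.5): section is a regular 8-gon, circumradius r=6 (area = (8/2)·6.000²·sin(360°/8) = 101.82 mm²); Taking the first minus the rest: starting from the 19×8 cube (152.00 mm²), the r=6 cylinder at (8.5, -3.5) partially overlaps it — only the 13.99 mm² overlap (of its 101.82 mm²) is removed, clipping the outline — area = 138.01 mm². At z = 2.7: the cube (footprint 19×8) is included at this height (area 152.00 mm²); the r=6 cylinder at (8.5, -3.5) gives a regular 8-gon of circumradius 6 (constant along its height) (area = (8/2)·6.000²·sin(360°/8) = 101.82 mm²); After the difference (first − rest): starting from the 19×8 cube (152.00 mm²), the r=6 cylinder at (8.5, -3.5) partially overlaps it — only the 13.99 mm² overlap (of its 101.82 mm²) is removed, clipping the outline — area = 138.01 mm². Checking containment: the cross-section at z = 2.7 is a subset of the cross-section at z = 2.25.

entirely on top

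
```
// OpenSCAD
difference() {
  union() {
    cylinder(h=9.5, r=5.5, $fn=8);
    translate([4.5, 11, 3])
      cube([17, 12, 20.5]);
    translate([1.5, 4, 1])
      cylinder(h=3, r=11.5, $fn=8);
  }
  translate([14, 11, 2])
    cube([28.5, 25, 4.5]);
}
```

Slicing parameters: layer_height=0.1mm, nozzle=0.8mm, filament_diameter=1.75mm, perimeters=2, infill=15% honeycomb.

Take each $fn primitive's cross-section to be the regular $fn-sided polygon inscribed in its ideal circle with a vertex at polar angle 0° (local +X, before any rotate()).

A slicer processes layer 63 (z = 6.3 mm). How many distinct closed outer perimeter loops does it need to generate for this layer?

2

At z = 6.3 mm: the cylinder: section is a regular 8-gon, circumradius r=5.5; the cube at (4.5, 11) (footprint 17×12) is included at this height; the cylinder at (1.5, 4) is absent (z outside [1, 4]); Combining (union): the 2 present regions are separate (no shared area or edge), so areas and boundary lengths simply add and each stays a separate island — 2 connected regions; the cube at (14, 11) (footprint 28.5×25) is included at this height; After the difference (first − rest): starting from the result so far, the 28.5×25 cube at (14, 11) partially overlaps it — only the 90.00 mm² overlap (of its 712.50 mm²) is removed, clipping the outline — 2 connected regions. The result has 2 disconnected regions.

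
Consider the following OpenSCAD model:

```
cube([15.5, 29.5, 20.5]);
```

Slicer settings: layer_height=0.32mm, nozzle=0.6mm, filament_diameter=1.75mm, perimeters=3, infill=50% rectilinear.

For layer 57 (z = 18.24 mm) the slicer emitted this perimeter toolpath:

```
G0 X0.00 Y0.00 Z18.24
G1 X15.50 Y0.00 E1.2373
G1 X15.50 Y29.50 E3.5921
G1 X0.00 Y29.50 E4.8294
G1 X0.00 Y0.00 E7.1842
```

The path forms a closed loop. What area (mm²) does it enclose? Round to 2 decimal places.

457.25 mm²

Apply the shoelace formula to the sequence of (X, Y) vertices; enclosed area = 457.25 mm².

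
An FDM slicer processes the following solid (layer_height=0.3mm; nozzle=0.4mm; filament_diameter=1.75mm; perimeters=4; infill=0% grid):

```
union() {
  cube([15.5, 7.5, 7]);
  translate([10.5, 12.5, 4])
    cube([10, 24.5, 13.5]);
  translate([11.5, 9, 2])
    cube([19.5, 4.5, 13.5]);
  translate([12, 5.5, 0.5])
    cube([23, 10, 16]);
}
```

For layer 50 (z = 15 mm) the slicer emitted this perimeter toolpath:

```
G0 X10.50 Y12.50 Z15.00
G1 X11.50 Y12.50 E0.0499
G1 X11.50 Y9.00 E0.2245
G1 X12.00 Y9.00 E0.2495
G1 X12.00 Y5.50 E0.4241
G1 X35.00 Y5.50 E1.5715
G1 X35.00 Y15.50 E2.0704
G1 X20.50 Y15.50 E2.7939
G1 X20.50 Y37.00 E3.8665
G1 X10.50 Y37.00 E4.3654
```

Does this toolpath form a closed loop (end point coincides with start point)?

Start point (G0): (10.50, 12.50). End point (last G1): the path does not return to the start — open.

no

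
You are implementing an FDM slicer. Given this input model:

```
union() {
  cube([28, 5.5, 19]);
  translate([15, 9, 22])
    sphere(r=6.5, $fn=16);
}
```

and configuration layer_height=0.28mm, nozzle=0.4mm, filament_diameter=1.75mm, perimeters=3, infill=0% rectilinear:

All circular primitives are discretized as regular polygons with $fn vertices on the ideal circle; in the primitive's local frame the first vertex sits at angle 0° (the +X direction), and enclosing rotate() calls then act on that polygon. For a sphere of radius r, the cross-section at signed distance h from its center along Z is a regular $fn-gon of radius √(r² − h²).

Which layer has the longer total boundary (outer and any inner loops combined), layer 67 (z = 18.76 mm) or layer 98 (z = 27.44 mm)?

layer 67 (z = 18.76 mm)

Layer 67 (z = 18.76): the cube is present — its section is the full 28×5.5 rectangle (perimeter 67.00 mm); the r=6.5 sphere at (15, 9) slices to a regular 16-gon of circumradius 5.635 (√(r²−h²) with h=3.24 from center) (perimeter = 2·16·5.635·sin(180°/16) = 35.18 mm); Combining (union): the regions partially overlap (shared area 12.44 mm²), so the edge portions inside another operand are dropped and the merged outline is re-measured after clipping — boundary = 83.60 mm. So its perimeter = 83.60 mm. Layer 98 (z = 27.44): the cube is absent (z outside [0, 19]); the r=6.5 sphere at (15, 9) slices to a regular 16-gon of circumradius 3.558 (√(r²−h²) with h=5.44 from center) (perimeter = 2·16·3.558·sin(180°/16) = 22.21 mm); Combining (union): only the r=6.5 sphere at (15, 9) is present, so the union is just that shape — boundary = 22.21 mm. So its perimeter = 22.21 mm. Layer 67 is larger (83.60 vs 22.21 mm).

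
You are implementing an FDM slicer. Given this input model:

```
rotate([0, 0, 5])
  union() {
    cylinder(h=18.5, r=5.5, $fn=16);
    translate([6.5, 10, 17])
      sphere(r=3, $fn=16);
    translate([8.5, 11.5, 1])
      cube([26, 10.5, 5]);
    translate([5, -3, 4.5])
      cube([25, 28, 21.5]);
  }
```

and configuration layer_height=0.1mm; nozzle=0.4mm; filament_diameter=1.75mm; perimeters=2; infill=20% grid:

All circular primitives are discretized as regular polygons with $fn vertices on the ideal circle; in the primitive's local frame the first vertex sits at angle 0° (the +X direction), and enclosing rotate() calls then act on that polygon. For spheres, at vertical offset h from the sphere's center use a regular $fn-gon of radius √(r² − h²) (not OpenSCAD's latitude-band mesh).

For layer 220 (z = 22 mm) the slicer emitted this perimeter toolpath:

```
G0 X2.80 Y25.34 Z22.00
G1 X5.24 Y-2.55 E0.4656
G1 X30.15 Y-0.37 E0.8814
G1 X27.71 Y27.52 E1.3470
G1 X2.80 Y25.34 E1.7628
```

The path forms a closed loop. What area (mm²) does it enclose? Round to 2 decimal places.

700.06 mm²

Apply the shoelace formula to the sequence of (X, Y) vertices; enclosed area = 700.06 mm².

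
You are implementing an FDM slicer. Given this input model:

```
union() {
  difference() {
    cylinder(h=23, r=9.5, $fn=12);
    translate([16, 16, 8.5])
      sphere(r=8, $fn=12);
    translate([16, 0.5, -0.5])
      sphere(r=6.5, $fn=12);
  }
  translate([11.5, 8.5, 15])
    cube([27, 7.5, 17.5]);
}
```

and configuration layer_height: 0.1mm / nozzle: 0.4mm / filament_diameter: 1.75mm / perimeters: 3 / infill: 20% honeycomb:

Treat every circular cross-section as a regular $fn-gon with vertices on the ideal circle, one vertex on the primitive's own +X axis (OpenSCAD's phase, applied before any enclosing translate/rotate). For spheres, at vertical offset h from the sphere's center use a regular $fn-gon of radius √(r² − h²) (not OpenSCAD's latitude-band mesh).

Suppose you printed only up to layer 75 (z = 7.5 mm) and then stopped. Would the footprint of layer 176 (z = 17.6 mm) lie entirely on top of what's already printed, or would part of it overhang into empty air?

part overhangs

Compare the two slices. At z = 7.5: the r=9.5 cylinder gives a regular 12-gon of circumradius 9.5 (constant along its height) (area = (12/2)·9.500²·sin(360°/12) = 270.75 mm²); the r=8 sphere at (16, 16) slices to a regular 12-gon of circumradius 7.937 (√(r²−h²) with h=1 from center) (area = (12/2)·7.937²·sin(360°/12) = 189.00 mm²); the sphere at (16, 0.5) does not reach this height (|z−center|=8.000 > r=6.5); After the difference (first − rest): starting from the r=9.5 cylinder (270.75 mm²), the r=8 sphere at (16, 16) misses the remaining region (no effect) — area = 270.75 mm²; the cube at (11.5, 8.5) does not reach this height (z outside [15, 32.5]); Merging all regions: only the result so far is present, so the union is just that shape — area = 270.75 mm². At z = 17.6: the cylinder: section is a regular 12-gon, circumradius r=9.5 (area = (12/2)·9.500²·sin(360°/12) = 270.75 mm²); the sphere at (16, 16) is absent (|z−center|=9.100 > r=8); the sphere at (16, 0.5) does not reach this height (|z−center|=18.100 > r=6.5); After the difference (first − rest): none of the subtracted shapes is present at this height, so the r=9.5 cylinder is unchanged — area = 270.75 mm²; the cube at (11.5, 8.5) is present — its section is the full 27×7.5 rectangle (area 202.50 mm²); Combining (union): the 2 present regions are separate (no shared area or edge), so areas and boundary lengths simply add and each stays a separate island — area = 473.25 mm². Checking containment: at z = 17.6 the cross-section extends beyond the z = 7.5 cross-section by about 202.50 mm².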